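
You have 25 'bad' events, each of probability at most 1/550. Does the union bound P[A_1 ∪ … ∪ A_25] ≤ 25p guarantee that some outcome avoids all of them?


Union bound: P[∪_{i=1}^{25} A_i] ≤ Σ_i P[A_i] ≤ 25·p = 25·(1/550) = 1/22.
Numerically: 1/22 ≈ 0.045.
Is 1/22 < 1? YES.
Since P[∪ A_i] ≤ 1/22 < 1, the complement has P[∩ A_i^c] ≥ 1 − 1/22 = 21/22 > 0, so some outcome avoids every A_i.

25·p = 1/22 ≈ 0.045; existence CERTIFIED by the union bound.


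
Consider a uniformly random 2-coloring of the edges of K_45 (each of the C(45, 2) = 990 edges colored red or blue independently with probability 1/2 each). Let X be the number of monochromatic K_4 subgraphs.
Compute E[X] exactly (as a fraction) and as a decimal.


Let X = Σ_S X_S over the C(45, 4) = 148995 subsets S of size 4, where X_S = 1 if the K_4 on S is monochromatic.
For a fixed S, the K_4 on S has C(4, 2) = 6 edges. P[all 6 edges red] = (1/2)^6, and likewise for blue, so P[monochromatic] = 2·(1/2)^6 = 2^{1 − 6} = 1/32.
By linearity of expectation: E[X] = C(45, 4) · 2^{1 − 6} = 148995 · 1/32 = 148995/32.
Numerically: E[X] ≈ 4656.0938.

E[X] = C(45,4)·2^(1−C(4,2)) = 148995/32 ≈ 4656.0938.


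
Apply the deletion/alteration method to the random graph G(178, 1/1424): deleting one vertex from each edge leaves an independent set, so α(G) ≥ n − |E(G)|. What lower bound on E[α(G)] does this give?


E[|E(G)|] = C(178, 2)·p = 15753 · (1/1424) = 177/16.
E[α(G)] ≥ n − E[|E(G)|] = 178 − 177/16 = 2671/16.
Numerically: ≈ 166.93750.
(This is only a lower bound; the true E[α(G)] may be larger.)

E[α(G)] ≥ 2671/16 ≈ 166.93750.


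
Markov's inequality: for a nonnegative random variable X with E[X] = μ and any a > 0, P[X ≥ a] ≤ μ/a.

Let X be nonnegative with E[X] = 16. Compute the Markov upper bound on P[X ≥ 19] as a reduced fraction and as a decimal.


μ = E[X] = 16, a = 19.
Markov: P[X ≥ 19] ≤ μ/a = (16)/19 = 16/19.
Numerically: ≈ 0.842.
(Since a = 19 > μ = 16.000, the bound 16/19 is < 1 and informative.)

P[X ≥ 19] ≤ 16/19 ≈ 0.842.


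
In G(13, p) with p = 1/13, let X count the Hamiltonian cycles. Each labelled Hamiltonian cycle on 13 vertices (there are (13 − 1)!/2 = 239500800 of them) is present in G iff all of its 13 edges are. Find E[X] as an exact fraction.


K_13 has (13 − 1)!/2 = 239500800 labelled Hamiltonian cycles.
For each such Hamiltonian cycle H, let X_H = 1 if all 13 edges of H are present in G. Then P[X_H = 1] = p^{13} = (1/13)^{13} = 1/302875106592253.
Summing the indicators: E[X] = Σ_H E[X_H] = 239500800 · p^{13} = 239500800 · 1/302875106592253 = 239500800/302875106592253.
Numerically: E[X] ≈ 7.908e-07.

E[X] = 239500800 · (1/13)^{13} = 239500800/302875106592253 ≈ 7.908e-07.


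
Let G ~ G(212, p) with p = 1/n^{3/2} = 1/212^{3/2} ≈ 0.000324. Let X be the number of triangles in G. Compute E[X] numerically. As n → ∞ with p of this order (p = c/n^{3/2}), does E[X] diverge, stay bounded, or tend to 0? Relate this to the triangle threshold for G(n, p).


Number of potential triangles: C(212, 3) = 1565620.
Each occurs with probability p³ ≈ (0.000324)³ ≈ 3.40008e-11.
By linearity: E[X] = C(212, 3)·p³ ≈ 1565620 · 3.40008e-11 ≈ 0.000.
Since α = 3/2 > 1, p = c/n^{3/2} = o(1/n) is below the triangle threshold p ~ 1/n. Asymptotically E[X] ~ (c³/6)·n^{3(1−α)} = (1³/6)·n^{-1.5} → 0, so by Markov's inequality G has no triangles w.h.p.

E[X] ≈ 0.000; in regime p = Θ(1/n^{3/2}) E[X] tends to 0 (below the triangle threshold p ~ 1/n).


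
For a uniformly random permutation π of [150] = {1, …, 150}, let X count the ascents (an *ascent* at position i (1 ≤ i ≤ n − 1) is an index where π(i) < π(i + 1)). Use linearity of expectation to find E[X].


Write X = Σ X_I over i = 1, …, 149, with X_I the indicator of one ascent.
There are 149 indicators.
For each fixed i, the pair (π(i), π(i+1)) is a uniformly random ordered pair of distinct values from {1, …, 150}; by symmetry P[π(i) < π(i+1)] = 1/2.
By linearity: E[X] = 149 · (1/2) = (150 − 1) · (1/2) = 149/2 ≈ 74.500000.

E[X] = 149/2 = 74.500000.


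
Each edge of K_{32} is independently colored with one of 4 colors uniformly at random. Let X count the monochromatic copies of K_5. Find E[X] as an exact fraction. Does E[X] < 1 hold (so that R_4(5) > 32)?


E[X] = C(32, 5) · 4^{1 − 10} = 201376 · 4^{−9} = 201376/262144.
As a reduced fraction: E[X] = 6293/8192 ≈ 0.7681885.
Is E[X] < 1? YES.
Since E[X] < 1, there exists a 4-coloring of K_{32} with no monochromatic K_5; hence R_4(5) > 32.

E[X] = 6293/8192 ≈ 0.7681885; E[X] < 1, so R_4(5) > 32.


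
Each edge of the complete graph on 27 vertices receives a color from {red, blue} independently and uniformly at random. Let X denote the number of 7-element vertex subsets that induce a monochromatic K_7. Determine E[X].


Let X = Σ_S X_S over the C(27, 7) = 888030 subsets S of size 7, where X_S = 1 if the K_7 on S is monochromatic.
For a fixed S, the K_7 on S has C(7, 2) = 21 edges. P[all 21 edges red] = (1/2)^21, and likewise for blue, so P[monochromatic] = 2·(1/2)^21 = 2^{1 − 21} = 1/1048576.
Summing: E[X] = C(27, 7) · 2^{1 − 21} = 888030 · 1/1048576 = 444015/524288.
Numerically: E[X] ≈ 0.84689.

E[X] = C(27,7)·2^(1−C(7,2)) = 444015/524288 ≈ 0.84689.


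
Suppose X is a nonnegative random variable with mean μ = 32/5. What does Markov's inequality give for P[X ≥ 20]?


μ = E[X] = 32/5, a = 20.
Markov: P[X ≥ 20] ≤ μ/a = (32/5)/20 = 8/25.
Numerically: ≈ 0.320000.
(Since a = 20 > μ = 6.400000, the bound 8/25 is < 1 and informative.)

P[X ≥ 20] ≤ 8/25 ≈ 0.320000.


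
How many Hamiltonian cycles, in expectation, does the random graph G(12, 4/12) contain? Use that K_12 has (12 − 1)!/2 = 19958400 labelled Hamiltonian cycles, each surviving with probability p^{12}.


K_12 has (12 − 1)!/2 = 19958400 labelled Hamiltonian cycles.
For each such Hamiltonian cycle H, let X_H = 1 if all 12 edges of H are present in G. Then P[X_H = 1] = p^{12} = (1/3)^{12} = 1/531441.
Summing the indicators: E[X] = Σ_H E[X_H] = 19958400 · p^{12} = 19958400 · 1/531441 = 246400/6561.
Numerically: E[X] ≈ 37.555.

E[X] = 19958400 · (1/3)^{12} = 246400/6561 ≈ 37.555.


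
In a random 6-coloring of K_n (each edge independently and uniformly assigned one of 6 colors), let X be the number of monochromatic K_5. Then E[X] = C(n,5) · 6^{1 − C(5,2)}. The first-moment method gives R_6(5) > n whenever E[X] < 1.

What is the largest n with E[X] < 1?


We need C(n, 5) · 6^{1 − 10} < 1, i.e. C(n, 5) < 6^{10 − 1} = 10077696.
Check values of n near the boundary:
  n = 64: C(64, 5) = 7624512; 7624512 < 10077696? YES
  n = 65: C(65, 5) = 8259888; 8259888 < 10077696? YES
  n = 66: C(66, 5) = 8936928; 8936928 < 10077696? YES
  n = 67: C(67, 5) = 9657648; 9657648 < 10077696? YES
  n = 68: C(68, 5) = 10424128; 10424128 < 10077696? NO
  n = 69: C(69, 5) = 11238513; 11238513 < 10077696? NO
The largest n with C(n, 5) < 10077696 is n = 67 (where E[X] = 67067/69984 ≈ 0.9583). Hence R_6(5) > 67, i.e. R_6(5) ≥ 68.

Largest n = 67; hence R_6(5) > 67.


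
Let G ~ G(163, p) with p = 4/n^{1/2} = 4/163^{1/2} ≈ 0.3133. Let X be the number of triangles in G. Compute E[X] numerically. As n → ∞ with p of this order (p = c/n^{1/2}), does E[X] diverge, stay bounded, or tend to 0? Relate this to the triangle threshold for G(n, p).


Number of potential triangles: C(163, 3) = 708561.
Each occurs with probability p³ ≈ (0.3133)³ ≈ 3.075378e-02.
By linearity: E[X] = C(163, 3)·p³ ≈ 708561 · 3.075378e-02 ≈ 21790.9323.
Since α = 1/2 < 1, p = c/n^{1/2} ≫ 1/n is above the triangle threshold p ~ 1/n. Asymptotically E[X] ~ (c³/6)·n^{3(1−α)} = (4³/6)·n^{1.5} → ∞; triangles are abundant w.h.p.

E[X] ≈ 21790.9323; in regime p = Θ(1/n^{1/2}) E[X] diverges (above the triangle threshold p ~ 1/n).


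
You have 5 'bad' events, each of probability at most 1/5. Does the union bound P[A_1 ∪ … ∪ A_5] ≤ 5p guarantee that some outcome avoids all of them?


Union bound: P[∪_{i=1}^{5} A_i] ≤ Σ_i P[A_i] ≤ 5·p = 5·(1/5) = 1.
Numerically: 1 ≈ 1.00000.
Is 1 < 1? NO.
Since the bound 1 is ≥ 1, the union bound is uninformative here; it does NOT by itself certify existence.

5·p = 1 ≈ 1.00000; existence NOT certified by the union bound.


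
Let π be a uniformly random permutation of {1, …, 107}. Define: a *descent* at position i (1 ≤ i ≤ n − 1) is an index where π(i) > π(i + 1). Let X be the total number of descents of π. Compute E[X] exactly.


Write X = Σ X_I over i = 1, …, 106, with X_I the indicator of one descent.
There are 106 indicators.
For each fixed i, the pair (π(i), π(i+1)) is a uniformly random ordered pair of distinct values from {1, …, 107}; by symmetry P[π(i) > π(i+1)] = 1/2.
By linearity: E[X] = 106 · (1/2) = (107 − 1) · (1/2) = 53 ≈ 53.0000.

E[X] = 53 = 53.0000.


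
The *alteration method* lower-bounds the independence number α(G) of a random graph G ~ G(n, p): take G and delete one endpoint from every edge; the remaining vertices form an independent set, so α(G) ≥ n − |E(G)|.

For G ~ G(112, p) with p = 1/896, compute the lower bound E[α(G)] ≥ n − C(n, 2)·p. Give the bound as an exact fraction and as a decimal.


E[|E(G)|] = C(112, 2)·p = 6216 · (1/896) = 111/16.
E[α(G)] ≥ n − E[|E(G)|] = 112 − 111/16 = 1681/16.
Numerically: ≈ 105.0625.
(This is only a lower bound; the true E[α(G)] may be larger.)

E[α(G)] ≥ 1681/16 ≈ 105.0625.


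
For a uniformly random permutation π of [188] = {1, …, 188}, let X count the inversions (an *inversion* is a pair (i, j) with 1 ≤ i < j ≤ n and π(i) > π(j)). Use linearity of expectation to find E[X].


Write X = Σ X_I over the C(188, 2) = 17578 pairs i < j, with X_I the indicator of one inversion.
There are 17578 indicators.
For each fixed pair i < j, the values π(i) and π(j) are two distinct elements of {1, …, 188} in uniformly random order; by symmetry P[π(i) > π(j)] = 1/2.
By linearity: E[X] = 17578 · (1/2) = C(188, 2) · (1/2) = 17578/2 = 8789 ≈ 8789.00000.

E[X] = 8789 = 8789.00000.


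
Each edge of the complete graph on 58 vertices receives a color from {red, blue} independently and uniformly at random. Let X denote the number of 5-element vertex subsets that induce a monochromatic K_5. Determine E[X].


Let X = Σ_S X_S over the C(58, 5) = 4582116 subsets S of size 5, where X_S = 1 if the K_5 on S is monochromatic.
For a fixed S, the K_5 on S has C(5, 2) = 10 edges. P[all 10 edges red] = (1/2)^10, and likewise for blue, so P[monochromatic] = 2·(1/2)^10 = 2^{1 − 10} = 1/512.
By linearity of expectation: E[X] = C(58, 5) · 2^{1 − 10} = 4582116 · 1/512 = 1145529/128.
Numerically: E[X] ≈ 8949.445.

E[X] = C(58,5)·2^(1−C(5,2)) = 1145529/128 ≈ 8949.445.


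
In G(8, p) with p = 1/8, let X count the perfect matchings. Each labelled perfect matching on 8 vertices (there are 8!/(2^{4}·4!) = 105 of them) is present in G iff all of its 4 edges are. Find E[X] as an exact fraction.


K_8 has 8!/(2^{4}·4!) = 105 labelled perfect matchings.
For each such perfect matching H, let X_H = 1 if all 4 edges of H are present in G. Then P[X_H = 1] = p^{4} = (1/8)^{4} = 1/4096.
By linearity of expectation: E[X] = Σ_H E[X_H] = 105 · p^{4} = 105 · 1/4096 = 105/4096.
Numerically: E[X] ≈ 0.0256348.

E[X] = 105 · (1/8)^{4} = 105/4096 ≈ 0.0256348.


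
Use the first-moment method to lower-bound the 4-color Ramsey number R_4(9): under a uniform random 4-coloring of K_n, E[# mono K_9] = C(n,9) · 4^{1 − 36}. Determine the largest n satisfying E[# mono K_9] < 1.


We need C(n, 9) · 4^{1 − 36} < 1, i.e. C(n, 9) < 4^{36 − 1} = 1180591620717411303424.
Check values of n near the boundary:
  n = 912: C(912, 9) = 1156095740032081475120; 1156095740032081475120 < 1180591620717411303424? YES
  n = 913: C(913, 9) = 1167605542753639808390; 1167605542753639808390 < 1180591620717411303424? YES
  n = 914: C(914, 9) = 1179217089587653905932; 1179217089587653905932 < 1180591620717411303424? YES
  n = 915: C(915, 9) = 1190931166636537885130; 1190931166636537885130 < 1180591620717411303424? NO
  n = 916: C(916, 9) = 1202748565202942340440; 1202748565202942340440 < 1180591620717411303424? NO
  n = 917: C(917, 9) = 1214670081818390006810; 1214670081818390006810 < 1180591620717411303424? NO
The largest n with C(n, 9) < 1180591620717411303424 is n = 914 (where E[X] = 294804272396913476483/295147905179352825856 ≈ 0.998836). Hence R_4(9) > 914, i.e. R_4(9) ≥ 915.

Largest n = 914; hence R_4(9) > 914.


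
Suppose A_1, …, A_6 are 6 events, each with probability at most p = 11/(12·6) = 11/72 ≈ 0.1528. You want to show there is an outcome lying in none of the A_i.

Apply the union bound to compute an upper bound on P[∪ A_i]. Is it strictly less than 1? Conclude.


Union bound: P[∪_{i=1}^{6} A_i] ≤ Σ_i P[A_i] ≤ 6·p = 6·(11/72) = 11/12.
Numerically: 11/12 ≈ 0.9167.
Is 11/12 < 1? YES.
Since P[∪ A_i] ≤ 11/12 < 1, the complement has P[∩ A_i^c] ≥ 1 − 11/12 = 1/12 > 0, so some outcome avoids every A_i.

6·p = 11/12 ≈ 0.9167; existence CERTIFIED by the union bound.


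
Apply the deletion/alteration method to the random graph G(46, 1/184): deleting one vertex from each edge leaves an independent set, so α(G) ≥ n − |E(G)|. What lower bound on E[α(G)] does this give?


E[|E(G)|] = C(46, 2)·p = 1035 · (1/184) = 45/8.
E[α(G)] ≥ n − E[|E(G)|] = 46 − 45/8 = 323/8.
Numerically: ≈ 40.375.
(This is only a lower bound; the true E[α(G)] may be larger.)

E[α(G)] ≥ 323/8 ≈ 40.375.


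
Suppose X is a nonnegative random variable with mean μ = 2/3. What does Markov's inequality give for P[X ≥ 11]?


μ = E[X] = 2/3, a = 11.
Markov: P[X ≥ 11] ≤ μ/a = (2/3)/11 = 2/33.
Numerically: ≈ 0.060606.
(Since a = 11 > μ = 0.666667, the bound 2/33 is < 1 and informative.)

P[X ≥ 11] ≤ 2/33 ≈ 0.060606.


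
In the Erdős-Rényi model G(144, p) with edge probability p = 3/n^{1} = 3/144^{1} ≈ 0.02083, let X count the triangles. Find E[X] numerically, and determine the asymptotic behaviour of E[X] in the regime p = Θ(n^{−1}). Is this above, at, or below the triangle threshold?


Number of potential triangles: C(144, 3) = 487344.
Each occurs with probability p³ ≈ (0.02083)³ ≈ 9.042245e-06.
By linearity: E[X] = C(144, 3)·p³ ≈ 487344 · 9.042245e-06 ≈ 4.4067.
Here α = 1, so p = 3/n is exactly at the triangle threshold p ~ 1/n. Asymptotically E[X] → c³/6 = 3³/6 = 9/2 ≈ 4.5000, a bounded constant. In this regime the triangle count is asymptotically Poisson(c³/6).

E[X] ≈ 4.4067; in regime p = Θ(1/n^{1}) E[X] stays bounded (at the triangle threshold p ~ 1/n).


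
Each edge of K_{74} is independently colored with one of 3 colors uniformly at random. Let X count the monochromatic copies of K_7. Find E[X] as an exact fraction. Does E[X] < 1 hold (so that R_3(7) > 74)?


E[X] = C(74, 7) · 3^{1 − 21} = 1799579064 · 3^{−20} = 1799579064/3486784401.
As a reduced fraction: E[X] = 599859688/1162261467 ≈ 0.516114.
Is E[X] < 1? YES.
Since E[X] < 1, there exists a 3-coloring of K_{74} with no monochromatic K_7; hence R_3(7) > 74.

E[X] = 599859688/1162261467 ≈ 0.516114; E[X] < 1, so R_3(7) > 74.


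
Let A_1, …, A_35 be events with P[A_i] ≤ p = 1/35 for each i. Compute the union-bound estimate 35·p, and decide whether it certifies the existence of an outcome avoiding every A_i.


Union bound: P[∪_{i=1}^{35} A_i] ≤ Σ_i P[A_i] ≤ 35·p = 35·(1/35) = 1.
Numerically: 1 ≈ 1.000.
Is 1 < 1? NO.
Since the bound 1 is ≥ 1, the union bound is uninformative here; it does NOT by itself certify existence.

35·p = 1 ≈ 1.000; existence NOT certified by the union bound.


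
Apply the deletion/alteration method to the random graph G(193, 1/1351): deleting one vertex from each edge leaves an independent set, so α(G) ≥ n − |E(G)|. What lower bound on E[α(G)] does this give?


E[|E(G)|] = C(193, 2)·p = 18528 · (1/1351) = 96/7.
E[α(G)] ≥ n − E[|E(G)|] = 193 − 96/7 = 1255/7.
Numerically: ≈ 179.285714.
(This is only a lower bound; the true E[α(G)] may be larger.)

E[α(G)] ≥ 1255/7 ≈ 179.285714.


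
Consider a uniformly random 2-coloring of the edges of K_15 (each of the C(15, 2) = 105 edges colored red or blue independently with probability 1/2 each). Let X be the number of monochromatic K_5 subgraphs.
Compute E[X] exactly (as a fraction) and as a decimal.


Let X = Σ_S X_S over the C(15, 5) = 3003 subsets S of size 5, where X_S = 1 if the K_5 on S is monochromatic.
For a fixed S, the K_5 on S has C(5, 2) = 10 edges. P[all 10 edges red] = (1/2)^10, and likewise for blue, so P[monochromatic] = 2·(1/2)^10 = 2^{1 − 10} = 1/512.
By linearity of expectation: E[X] = C(15, 5) · 2^{1 − 10} = 3003 · 1/512 = 3003/512.
Numerically: E[X] ≈ 5.86523.

E[X] = C(15,5)·2^(1−C(5,2)) = 3003/512 ≈ 5.86523.


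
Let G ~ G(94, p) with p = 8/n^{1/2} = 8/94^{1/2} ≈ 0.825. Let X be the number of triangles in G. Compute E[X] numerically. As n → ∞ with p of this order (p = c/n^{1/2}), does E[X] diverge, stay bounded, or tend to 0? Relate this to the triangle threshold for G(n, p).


Number of potential triangles: C(94, 3) = 134044.
Each occurs with probability p³ ≈ (0.825)³ ≈ 5.61795e-01.
By linearity: E[X] = C(94, 3)·p³ ≈ 134044 · 5.61795e-01 ≈ 75305.303.
Since α = 1/2 < 1, p = c/n^{1/2} ≫ 1/n is above the triangle threshold p ~ 1/n. Asymptotically E[X] ~ (c³/6)·n^{3(1−α)} = (8³/6)·n^{1.5} → ∞; triangles are abundant w.h.p.

E[X] ≈ 75305.303; in regime p = Θ(1/n^{1/2}) E[X] diverges (above the triangle threshold p ~ 1/n).


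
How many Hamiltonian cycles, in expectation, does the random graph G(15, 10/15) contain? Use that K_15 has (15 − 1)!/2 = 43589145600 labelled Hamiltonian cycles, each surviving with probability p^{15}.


K_15 has (15 − 1)!/2 = 43589145600 labelled Hamiltonian cycles.
For each such Hamiltonian cycle H, let X_H = 1 if all 15 edges of H are present in G. Then P[X_H = 1] = p^{15} = (2/3)^{15} = 32768/14348907.
Summing the indicators: E[X] = Σ_H E[X_H] = 43589145600 · p^{15} = 43589145600 · 32768/14348907 = 5877897625600/59049.
Numerically: E[X] ≈ 9.954e+07.

E[X] = 43589145600 · (2/3)^{15} = 5877897625600/59049 ≈ 9.954e+07.


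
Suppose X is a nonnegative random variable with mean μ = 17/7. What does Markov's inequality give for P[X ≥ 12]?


μ = E[X] = 17/7, a = 12.
Markov: P[X ≥ 12] ≤ μ/a = (17/7)/12 = 17/84.
Numerically: ≈ 0.2024.
(Since a = 12 > μ = 2.4286, the bound 17/84 is < 1 and informative.)

P[X ≥ 12] ≤ 17/84 ≈ 0.2024.


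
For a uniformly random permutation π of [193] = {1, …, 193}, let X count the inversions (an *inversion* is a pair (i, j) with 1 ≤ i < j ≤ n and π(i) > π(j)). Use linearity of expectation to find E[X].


Write X = Σ X_I over the C(193, 2) = 18528 pairs i < j, with X_I the indicator of one inversion.
There are 18528 indicators.
For each fixed pair i < j, the values π(i) and π(j) are two distinct elements of {1, …, 193} in uniformly random order; by symmetry P[π(i) > π(j)] = 1/2.
By linearity: E[X] = 18528 · (1/2) = C(193, 2) · (1/2) = 18528/2 = 9264 ≈ 9264.000.

E[X] = 9264 = 9264.000.


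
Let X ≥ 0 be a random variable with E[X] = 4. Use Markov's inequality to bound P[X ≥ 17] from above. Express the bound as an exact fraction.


μ = E[X] = 4, a = 17.
Markov: P[X ≥ 17] ≤ μ/a = (4)/17 = 4/17.
Numerically: ≈ 0.2353.
(Since a = 17 > μ = 4.0000, the bound 4/17 is < 1 and informative.)

P[X ≥ 17] ≤ 4/17 ≈ 0.2353.


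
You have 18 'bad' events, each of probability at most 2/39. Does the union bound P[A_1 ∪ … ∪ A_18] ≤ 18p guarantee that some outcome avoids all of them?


Union bound: P[∪_{i=1}^{18} A_i] ≤ Σ_i P[A_i] ≤ 18·p = 18·(2/39) = 12/13.
Numerically: 12/13 ≈ 0.92308.
Is 12/13 < 1? YES.
Since P[∪ A_i] ≤ 12/13 < 1, the complement has P[∩ A_i^c] ≥ 1 − 12/13 = 1/13 > 0, so some outcome avoids every A_i.

18·p = 12/13 ≈ 0.92308; existence CERTIFIED by the union bound.


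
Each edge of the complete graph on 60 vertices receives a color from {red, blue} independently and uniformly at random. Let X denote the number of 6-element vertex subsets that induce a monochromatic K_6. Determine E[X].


Let X = Σ_S X_S over the C(60, 6) = 50063860 subsets S of size 6, where X_S = 1 if the K_6 on S is monochromatic.
For a fixed S, the K_6 on S has C(6, 2) = 15 edges. P[all 15 edges red] = (1/2)^15, and likewise for blue, so P[monochromatic] = 2·(1/2)^15 = 2^{1 − 15} = 1/16384.
By linearity: E[X] = C(60, 6) · 2^{1 − 15} = 50063860 · 1/16384 = 12515965/4096.
Numerically: E[X] ≈ 3055.655518.

E[X] = C(60,6)·2^(1−C(6,2)) = 12515965/4096 ≈ 3055.655518.


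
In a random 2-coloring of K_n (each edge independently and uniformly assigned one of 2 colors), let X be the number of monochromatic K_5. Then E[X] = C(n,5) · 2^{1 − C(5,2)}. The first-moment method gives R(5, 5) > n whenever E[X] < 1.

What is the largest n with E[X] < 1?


We need C(n, 5) · 2^{1 − 10} < 1, i.e. C(n, 5) < 2^{10 − 1} = 512.
Check values of n near the boundary:
  n = 10: C(10, 5) = 252; 252 < 512? YES
  n = 11: C(11, 5) = 462; 462 < 512? YES
  n = 12: C(12, 5) = 792; 792 < 512? NO
  n = 13: C(13, 5) = 1287; 1287 < 512? NO
  n = 14: C(14, 5) = 2002; 2002 < 512? NO
The largest n with C(n, 5) < 512 is n = 11 (where E[X] = 231/256 ≈ 0.902). Hence R(5, 5) > 11, i.e. R(5, 5) ≥ 12.

Largest n = 11; hence R(5, 5) > 11.


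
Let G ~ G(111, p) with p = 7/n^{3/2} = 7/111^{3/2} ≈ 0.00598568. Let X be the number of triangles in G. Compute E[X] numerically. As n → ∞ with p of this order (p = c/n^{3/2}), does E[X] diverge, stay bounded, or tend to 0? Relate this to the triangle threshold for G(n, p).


Number of potential triangles: C(111, 3) = 221815.
Each occurs with probability p³ ≈ (0.00598568)³ ≈ 2.14457242e-07.
By linearity: E[X] = C(111, 3)·p³ ≈ 221815 · 2.14457242e-07 ≈ 0.047570.
Since α = 3/2 > 1, p = c/n^{3/2} = o(1/n) is below the triangle threshold p ~ 1/n. Asymptotically E[X] ~ (c³/6)·n^{3(1−α)} = (7³/6)·n^{-1.5} → 0, so by Markov's inequality G has no triangles w.h.p.

E[X] ≈ 0.047570; in regime p = Θ(1/n^{3/2}) E[X] tends to 0 (below the triangle threshold p ~ 1/n).


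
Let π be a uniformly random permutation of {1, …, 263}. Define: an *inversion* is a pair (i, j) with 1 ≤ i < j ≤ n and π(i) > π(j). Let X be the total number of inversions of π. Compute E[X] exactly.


Write X = Σ X_I over the C(263, 2) = 34453 pairs i < j, with X_I the indicator of one inversion.
There are 34453 indicators.
For each fixed pair i < j, the values π(i) and π(j) are two distinct elements of {1, …, 263} in uniformly random order; by symmetry P[π(i) > π(j)] = 1/2.
By linearity: E[X] = 34453 · (1/2) = C(263, 2) · (1/2) = 34453/2 = 34453/2 ≈ 17226.50000.

E[X] = 34453/2 = 17226.50000.


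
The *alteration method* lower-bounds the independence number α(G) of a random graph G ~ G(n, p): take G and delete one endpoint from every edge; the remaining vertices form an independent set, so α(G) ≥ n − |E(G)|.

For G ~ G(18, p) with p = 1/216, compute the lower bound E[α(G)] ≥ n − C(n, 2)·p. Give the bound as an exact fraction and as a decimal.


E[|E(G)|] = C(18, 2)·p = 153 · (1/216) = 17/24.
E[α(G)] ≥ n − E[|E(G)|] = 18 − 17/24 = 415/24.
Numerically: ≈ 17.292.
(This is only a lower bound; the true E[α(G)] may be larger.)

E[α(G)] ≥ 415/24 ≈ 17.292.


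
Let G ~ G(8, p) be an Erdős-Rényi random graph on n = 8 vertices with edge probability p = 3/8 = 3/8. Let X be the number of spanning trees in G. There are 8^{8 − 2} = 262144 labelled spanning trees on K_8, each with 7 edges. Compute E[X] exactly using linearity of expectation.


K_8 has 8^{8 − 2} = 262144 labelled spanning trees.
For each such spanning tree H, let X_H = 1 if all 7 edges of H are present in G. Then P[X_H = 1] = p^{7} = (3/8)^{7} = 2187/2097152.
By linearity: E[X] = Σ_H E[X_H] = 262144 · p^{7} = 262144 · 2187/2097152 = 2187/8.
Numerically: E[X] ≈ 273.38.

E[X] = 262144 · (3/8)^{7} = 2187/8 ≈ 273.38.


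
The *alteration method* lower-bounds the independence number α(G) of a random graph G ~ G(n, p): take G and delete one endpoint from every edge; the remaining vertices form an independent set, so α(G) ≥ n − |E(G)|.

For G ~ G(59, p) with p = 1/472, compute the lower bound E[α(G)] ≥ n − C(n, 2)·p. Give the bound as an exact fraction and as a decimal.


E[|E(G)|] = C(59, 2)·p = 1711 · (1/472) = 29/8.
E[α(G)] ≥ n − E[|E(G)|] = 59 − 29/8 = 443/8.
Numerically: ≈ 55.375.
(This is only a lower bound; the true E[α(G)] may be larger.)

E[α(G)] ≥ 443/8 ≈ 55.375.


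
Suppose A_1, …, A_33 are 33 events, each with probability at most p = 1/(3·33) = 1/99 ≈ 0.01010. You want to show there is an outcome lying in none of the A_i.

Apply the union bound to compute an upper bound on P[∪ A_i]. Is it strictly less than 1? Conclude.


Union bound: P[∪_{i=1}^{33} A_i] ≤ Σ_i P[A_i] ≤ 33·p = 33·(1/99) = 1/3.
Numerically: 1/3 ≈ 0.33333.
Is 1/3 < 1? YES.
Since P[∪ A_i] ≤ 1/3 < 1, the complement has P[∩ A_i^c] ≥ 1 − 1/3 = 2/3 > 0, so some outcome avoids every A_i.

33·p = 1/3 ≈ 0.33333; existence CERTIFIED by the union bound.


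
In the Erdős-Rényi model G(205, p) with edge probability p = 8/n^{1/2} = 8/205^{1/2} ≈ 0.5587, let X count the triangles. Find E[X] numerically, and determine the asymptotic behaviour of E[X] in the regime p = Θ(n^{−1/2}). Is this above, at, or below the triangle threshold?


Number of potential triangles: C(205, 3) = 1414910.
Each occurs with probability p³ ≈ (0.5587)³ ≈ 1.744372e-01.
By linearity: E[X] = C(205, 3)·p³ ≈ 1414910 · 1.744372e-01 ≈ 246812.9742.
Since α = 1/2 < 1, p = c/n^{1/2} ≫ 1/n is above the triangle threshold p ~ 1/n. Asymptotically E[X] ~ (c³/6)·n^{3(1−α)} = (8³/6)·n^{1.5} → ∞; triangles are abundant w.h.p.

E[X] ≈ 246812.9742; in regime p = Θ(1/n^{1/2}) E[X] diverges (above the triangle threshold p ~ 1/n).


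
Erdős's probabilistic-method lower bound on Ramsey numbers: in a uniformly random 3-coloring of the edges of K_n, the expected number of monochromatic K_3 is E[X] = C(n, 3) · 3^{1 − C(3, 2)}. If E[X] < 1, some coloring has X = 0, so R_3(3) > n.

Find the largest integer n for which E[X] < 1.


We need C(n, 3) · 3^{1 − 3} < 1, i.e. C(n, 3) < 3^{3 − 1} = 9.
Check values of n near the boundary:
  n = 3: C(3, 3) = 1; 1 < 9? YES
  n = 4: C(4, 3) = 4; 4 < 9? YES
  n = 5: C(5, 3) = 10; 10 < 9? NO
The largest n with C(n, 3) < 9 is n = 4 (where E[X] = 4/9 ≈ 0.4444444). Hence R_3(3) > 4, i.e. R_3(3) ≥ 5.

Largest n = 4; hence R_3(3) > 4.


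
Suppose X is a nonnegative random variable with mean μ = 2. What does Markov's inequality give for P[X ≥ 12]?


μ = E[X] = 2, a = 12.
Markov: P[X ≥ 12] ≤ μ/a = (2)/12 = 1/6.
Numerically: ≈ 0.167.
(Since a = 12 > μ = 2.000, the bound 1/6 is < 1 and informative.)

P[X ≥ 12] ≤ 1/6 ≈ 0.167.


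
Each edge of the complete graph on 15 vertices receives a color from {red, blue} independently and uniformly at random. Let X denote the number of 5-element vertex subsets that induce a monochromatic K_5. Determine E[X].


Let X = Σ_S X_S over the C(15, 5) = 3003 subsets S of size 5, where X_S = 1 if the K_5 on S is monochromatic.
For a fixed S, the K_5 on S has C(5, 2) = 10 edges. P[all 10 edges red] = (1/2)^10, and likewise for blue, so P[monochromatic] = 2·(1/2)^10 = 2^{1 − 10} = 1/512.
By linearity of expectation: E[X] = C(15, 5) · 2^{1 − 10} = 3003 · 1/512 = 3003/512.
Numerically: E[X] ≈ 5.865234.

E[X] = C(15,5)·2^(1−C(5,2)) = 3003/512 ≈ 5.865234.


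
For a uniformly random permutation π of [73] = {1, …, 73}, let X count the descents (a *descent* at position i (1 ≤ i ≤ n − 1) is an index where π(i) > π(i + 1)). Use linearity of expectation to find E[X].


Write X = Σ X_I over i = 1, …, 72, with X_I the indicator of one descent.
There are 72 indicators.
For each fixed i, the pair (π(i), π(i+1)) is a uniformly random ordered pair of distinct values from {1, …, 73}; by symmetry P[π(i) > π(i+1)] = 1/2.
By linearity: E[X] = 72 · (1/2) = (73 − 1) · (1/2) = 36 ≈ 36.000000.

E[X] = 36 = 36.000000.


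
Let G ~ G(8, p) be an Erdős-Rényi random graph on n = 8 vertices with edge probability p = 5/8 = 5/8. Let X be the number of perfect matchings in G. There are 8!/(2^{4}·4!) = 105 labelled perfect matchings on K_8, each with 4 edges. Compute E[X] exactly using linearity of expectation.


K_8 has 8!/(2^{4}·4!) = 105 labelled perfect matchings.
For each such perfect matching H, let X_H = 1 if all 4 edges of H are present in G. Then P[X_H = 1] = p^{4} = (5/8)^{4} = 625/4096.
By linearity: E[X] = Σ_H E[X_H] = 105 · p^{4} = 105 · 625/4096 = 65625/4096.
Numerically: E[X] ≈ 16.0217.

E[X] = 105 · (5/8)^{4} = 65625/4096 ≈ 16.0217.


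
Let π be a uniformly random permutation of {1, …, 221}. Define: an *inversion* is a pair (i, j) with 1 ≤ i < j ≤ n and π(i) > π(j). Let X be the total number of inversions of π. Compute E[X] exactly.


Write X = Σ X_I over the C(221, 2) = 24310 pairs i < j, with X_I the indicator of one inversion.
There are 24310 indicators.
For each fixed pair i < j, the values π(i) and π(j) are two distinct elements of {1, …, 221} in uniformly random order; by symmetry P[π(i) > π(j)] = 1/2.
By linearity: E[X] = 24310 · (1/2) = C(221, 2) · (1/2) = 24310/2 = 12155 ≈ 12155.000.

E[X] = 12155 = 12155.000.


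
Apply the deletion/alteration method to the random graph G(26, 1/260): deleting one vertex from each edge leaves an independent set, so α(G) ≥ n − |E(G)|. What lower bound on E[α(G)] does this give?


E[|E(G)|] = C(26, 2)·p = 325 · (1/260) = 5/4.
E[α(G)] ≥ n − E[|E(G)|] = 26 − 5/4 = 99/4.
Numerically: ≈ 24.750000.
(This is only a lower bound; the true E[α(G)] may be larger.)

E[α(G)] ≥ 99/4 ≈ 24.750000.


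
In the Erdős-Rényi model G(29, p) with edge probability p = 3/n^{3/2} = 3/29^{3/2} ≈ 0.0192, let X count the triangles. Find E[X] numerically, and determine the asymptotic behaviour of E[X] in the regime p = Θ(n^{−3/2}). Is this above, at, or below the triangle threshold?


Number of potential triangles: C(29, 3) = 3654.
Each occurs with probability p³ ≈ (0.0192)³ ≈ 7.08880e-06.
By linearity: E[X] = C(29, 3)·p³ ≈ 3654 · 7.08880e-06 ≈ 0.026.
Since α = 3/2 > 1, p = c/n^{3/2} = o(1/n) is below the triangle threshold p ~ 1/n. Asymptotically E[X] ~ (c³/6)·n^{3(1−α)} = (3³/6)·n^{-1.5} → 0, so by Markov's inequality G has no triangles w.h.p.

E[X] ≈ 0.026; in regime p = Θ(1/n^{3/2}) E[X] tends to 0 (below the triangle threshold p ~ 1/n).


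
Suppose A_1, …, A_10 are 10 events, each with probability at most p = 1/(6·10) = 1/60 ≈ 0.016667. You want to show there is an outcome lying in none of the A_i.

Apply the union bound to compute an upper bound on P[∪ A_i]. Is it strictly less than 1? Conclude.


Union bound: P[∪_{i=1}^{10} A_i] ≤ Σ_i P[A_i] ≤ 10·p = 10·(1/60) = 1/6.
Numerically: 1/6 ≈ 0.166667.
Is 1/6 < 1? YES.
Since P[∪ A_i] ≤ 1/6 < 1, the complement has P[∩ A_i^c] ≥ 1 − 1/6 = 5/6 > 0, so some outcome avoids every A_i.

10·p = 1/6 ≈ 0.166667; existence CERTIFIED by the union bound.


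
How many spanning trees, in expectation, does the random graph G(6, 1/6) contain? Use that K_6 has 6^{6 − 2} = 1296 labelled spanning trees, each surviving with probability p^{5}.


K_6 has 6^{6 − 2} = 1296 labelled spanning trees.
For each such spanning tree H, let X_H = 1 if all 5 edges of H are present in G. Then P[X_H = 1] = p^{5} = (1/6)^{5} = 1/7776.
Summing the indicators: E[X] = Σ_H E[X_H] = 1296 · p^{5} = 1296 · 1/7776 = 1/6.
Numerically: E[X] ≈ 0.167.

E[X] = 1296 · (1/6)^{5} = 1/6 ≈ 0.167.


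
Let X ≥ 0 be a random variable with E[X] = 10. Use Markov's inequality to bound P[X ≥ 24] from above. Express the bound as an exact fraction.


μ = E[X] = 10, a = 24.
Markov: P[X ≥ 24] ≤ μ/a = (10)/24 = 5/12.
Numerically: ≈ 0.41667.
(Since a = 24 > μ = 10.00000, the bound 5/12 is < 1 and informative.)

P[X ≥ 24] ≤ 5/12 ≈ 0.41667.


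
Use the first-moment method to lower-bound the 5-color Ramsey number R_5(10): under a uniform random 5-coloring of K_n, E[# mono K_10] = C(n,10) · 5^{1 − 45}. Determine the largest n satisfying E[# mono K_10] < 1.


We need C(n, 10) · 5^{1 − 45} < 1, i.e. C(n, 10) < 5^{45 − 1} = 5684341886080801486968994140625.
Check values of n near the boundary:
  n = 5391: C(5391, 10) = 5666344714787188828795213697883; 5666344714787188828795213697883 < 5684341886080801486968994140625? YES
  n = 5392: C(5392, 10) = 5676873040158402483252283957448; 5676873040158402483252283957448 < 5684341886080801486968994140625? YES
  n = 5393: C(5393, 10) = 5687418968154238267170642278008; 5687418968154238267170642278008 < 5684341886080801486968994140625? NO
  n = 5394: C(5394, 10) = 5697982524930156243149785372878; 5697982524930156243149785372878 < 5684341886080801486968994140625? NO
  n = 5395: C(5395, 10) = 5708563736675616143322765475706; 5708563736675616143322765475706 < 5684341886080801486968994140625? NO
The largest n with C(n, 10) < 5684341886080801486968994140625 is n = 5392 (where E[X] = 5676873040158402483252283957448/5684341886080801486968994140625 ≈ 0.998686). Hence R_5(10) > 5392, i.e. R_5(10) ≥ 5393.

Largest n = 5392; hence R_5(10) > 5392.


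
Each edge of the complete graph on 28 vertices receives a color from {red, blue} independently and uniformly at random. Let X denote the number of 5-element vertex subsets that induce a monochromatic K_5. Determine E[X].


Let X = Σ_S X_S over the C(28, 5) = 98280 subsets S of size 5, where X_S = 1 if the K_5 on S is monochromatic.
For a fixed S, the K_5 on S has C(5, 2) = 10 edges. P[all 10 edges red] = (1/2)^10, and likewise for blue, so P[monochromatic] = 2·(1/2)^10 = 2^{1 − 10} = 1/512.
By linearity of expectation: E[X] = C(28, 5) · 2^{1 − 10} = 98280 · 1/512 = 12285/64.
Numerically: E[X] ≈ 191.953.

E[X] = C(28,5)·2^(1−C(5,2)) = 12285/64 ≈ 191.953.


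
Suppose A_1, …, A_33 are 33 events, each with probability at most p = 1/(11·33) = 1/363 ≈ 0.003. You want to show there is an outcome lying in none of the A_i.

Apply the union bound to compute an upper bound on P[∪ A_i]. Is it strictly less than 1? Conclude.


Union bound: P[∪_{i=1}^{33} A_i] ≤ Σ_i P[A_i] ≤ 33·p = 33·(1/363) = 1/11.
Numerically: 1/11 ≈ 0.091.
Is 1/11 < 1? YES.
Since P[∪ A_i] ≤ 1/11 < 1, the complement has P[∩ A_i^c] ≥ 1 − 1/11 = 10/11 > 0, so some outcome avoids every A_i.

33·p = 1/11 ≈ 0.091; existence CERTIFIED by the union bound.


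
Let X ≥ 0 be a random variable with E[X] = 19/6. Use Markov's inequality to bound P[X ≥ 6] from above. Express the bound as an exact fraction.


μ = E[X] = 19/6, a = 6.
Markov: P[X ≥ 6] ≤ μ/a = (19/6)/6 = 19/36.
Numerically: ≈ 0.5278.
(Since a = 6 > μ = 3.1667, the bound 19/36 is < 1 and informative.)

P[X ≥ 6] ≤ 19/36 ≈ 0.5278.


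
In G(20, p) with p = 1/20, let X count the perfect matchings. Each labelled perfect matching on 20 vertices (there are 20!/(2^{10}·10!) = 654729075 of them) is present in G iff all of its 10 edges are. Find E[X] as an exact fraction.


K_20 has 20!/(2^{10}·10!) = 654729075 labelled perfect matchings.
For each such perfect matching H, let X_H = 1 if all 10 edges of H are present in G. Then P[X_H = 1] = p^{10} = (1/20)^{10} = 1/10240000000000.
By linearity: E[X] = Σ_H E[X_H] = 654729075 · p^{10} = 654729075 · 1/10240000000000 = 26189163/409600000000.
Numerically: E[X] ≈ 6.39e-05.

E[X] = 654729075 · (1/20)^{10} = 26189163/409600000000 ≈ 6.39e-05.


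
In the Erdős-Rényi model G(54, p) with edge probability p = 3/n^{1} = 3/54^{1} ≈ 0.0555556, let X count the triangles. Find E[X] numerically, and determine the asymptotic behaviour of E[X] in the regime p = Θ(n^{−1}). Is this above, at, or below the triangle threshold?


Number of potential triangles: C(54, 3) = 24804.
Each occurs with probability p³ ≈ (0.0555556)³ ≈ 1.71467764e-04.
By linearity: E[X] = C(54, 3)·p³ ≈ 24804 · 1.71467764e-04 ≈ 4.253086.
Here α = 1, so p = 3/n is exactly at the triangle threshold p ~ 1/n. Asymptotically E[X] → c³/6 = 3³/6 = 9/2 ≈ 4.500000, a bounded constant. In this regime the triangle count is asymptotically Poisson(c³/6).

E[X] ≈ 4.253086; in regime p = Θ(1/n^{1}) E[X] stays bounded (at the triangle threshold p ~ 1/n).


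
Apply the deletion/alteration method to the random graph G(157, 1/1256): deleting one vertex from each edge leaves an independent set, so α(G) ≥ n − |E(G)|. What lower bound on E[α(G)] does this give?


E[|E(G)|] = C(157, 2)·p = 12246 · (1/1256) = 39/4.
E[α(G)] ≥ n − E[|E(G)|] = 157 − 39/4 = 589/4.
Numerically: ≈ 147.250.
(This is only a lower bound; the true E[α(G)] may be larger.)

E[α(G)] ≥ 589/4 ≈ 147.250.


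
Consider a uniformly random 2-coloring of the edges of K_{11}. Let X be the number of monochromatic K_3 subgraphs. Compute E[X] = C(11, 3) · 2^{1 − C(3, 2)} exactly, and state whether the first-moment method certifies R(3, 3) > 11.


E[X] = C(11, 3) · 2^{1 − 3} = 165 · 2^{−2} = 165/4.
As a reduced fraction: E[X] = 165/4 ≈ 41.250.
Is E[X] < 1? NO.
Since E[X] ≥ 1, the first-moment bound is inconclusive at n = 11; it does NOT by itself certify R(3, 3) > 11.

E[X] = 165/4 ≈ 41.250; E[X] ≥ 1; first-moment method inconclusive here.


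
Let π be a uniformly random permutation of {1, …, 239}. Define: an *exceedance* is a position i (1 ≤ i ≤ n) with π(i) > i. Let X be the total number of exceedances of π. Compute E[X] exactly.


Write X = Σ_{i=1}^{239} X_i, where X_i = 1_{π(i) > i}.
For each fixed i, π(i) is uniform over {1, …, 239} (marginal of a uniform permutation), so P[π(i) > i] = (n − i)/n. Summing: Σ_{i=1}^{239} (n − i)/n = (0 + 1 + … + 238)/239 = 239(239 − 1)/(2·239) = (239 − 1)/2.
Hence E[X] = Σ_{i=1}^{239} (239 − i)/239 = 119 ≈ 119.0000.

E[X] = 119 = 119.0000.


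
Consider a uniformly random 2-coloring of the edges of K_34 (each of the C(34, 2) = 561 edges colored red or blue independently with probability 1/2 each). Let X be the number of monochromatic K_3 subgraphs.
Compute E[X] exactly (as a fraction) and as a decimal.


Let X = Σ_S X_S over the C(34, 3) = 5984 subsets S of size 3, where X_S = 1 if the K_3 on S is monochromatic.
For a fixed S, the K_3 on S has C(3, 2) = 3 edges. P[all 3 edges red] = (1/2)^3, and likewise for blue, so P[monochromatic] = 2·(1/2)^3 = 2^{1 − 3} = 1/4.
By linearity of expectation: E[X] = C(34, 3) · 2^{1 − 3} = 5984 · 1/4 = 1496.
Numerically: E[X] ≈ 1496.000.

E[X] = C(34,3)·2^(1−C(3,2)) = 1496 ≈ 1496.000.


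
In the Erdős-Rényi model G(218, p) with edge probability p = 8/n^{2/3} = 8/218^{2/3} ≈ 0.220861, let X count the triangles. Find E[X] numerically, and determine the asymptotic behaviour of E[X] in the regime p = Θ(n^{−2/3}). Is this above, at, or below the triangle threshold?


Number of potential triangles: C(218, 3) = 1703016.
Each occurs with probability p³ ≈ (0.220861)³ ≈ 1.07735039e-02.
By linearity: E[X] = C(218, 3)·p³ ≈ 1703016 · 1.07735039e-02 ≈ 18347.449541.
Since α = 2/3 < 1, p = c/n^{2/3} ≫ 1/n is above the triangle threshold p ~ 1/n. Asymptotically E[X] ~ (c³/6)·n^{3(1−α)} = (8³/6)·n^{1} → ∞; triangles are abundant w.h.p.

E[X] ≈ 18347.449541; in regime p = Θ(1/n^{2/3}) E[X] diverges (above the triangle threshold p ~ 1/n).


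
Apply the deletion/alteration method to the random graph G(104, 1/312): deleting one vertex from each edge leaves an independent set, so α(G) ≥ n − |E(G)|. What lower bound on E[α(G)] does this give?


E[|E(G)|] = C(104, 2)·p = 5356 · (1/312) = 103/6.
E[α(G)] ≥ n − E[|E(G)|] = 104 − 103/6 = 521/6.
Numerically: ≈ 86.833.
(This is only a lower bound; the true E[α(G)] may be larger.)

E[α(G)] ≥ 521/6 ≈ 86.833.
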